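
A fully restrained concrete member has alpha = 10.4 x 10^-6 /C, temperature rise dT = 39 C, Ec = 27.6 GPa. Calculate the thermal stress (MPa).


sigma = alpha * dT * Ec
= 10.4e-6 * 39 * 27.6 * 1000
= 11.195 MPa

11.195


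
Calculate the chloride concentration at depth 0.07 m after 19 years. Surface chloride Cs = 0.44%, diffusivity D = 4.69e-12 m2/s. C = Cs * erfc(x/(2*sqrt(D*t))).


t_seconds = 19 * 365.25 * 24 * 3600 = 599594400.0 s
arg = 0.07 / (2 * sqrt(4.69e-12 * 599594400.0))
= 0.66
erfc(0.66) = 0.3506
C = 0.44 * 0.3506 = 0.1543%

0.1543


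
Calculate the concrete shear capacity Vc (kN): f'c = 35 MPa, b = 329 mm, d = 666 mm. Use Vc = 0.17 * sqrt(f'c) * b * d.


Vc = 0.17 * sqrt(35) * 329 * 666 / 1000
= 220.37 kN

220.37


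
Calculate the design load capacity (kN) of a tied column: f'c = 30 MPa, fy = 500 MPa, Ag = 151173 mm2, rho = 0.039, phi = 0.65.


Ast = rho * Ag = 0.039 * 151173 = 5895.747 mm2
phi*Pn = 0.65 * 0.80 * (0.85 * 30 * (151173 - 5895.747) + 500 * 5895.747) / 1000
= 3459.27 kN

3459.27


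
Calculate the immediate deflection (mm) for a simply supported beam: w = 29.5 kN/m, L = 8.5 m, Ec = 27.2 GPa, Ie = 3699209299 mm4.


Convert: L = 8.5 m = 8500 mm, Ec = 27.2 GPa = 27200 MPa
delta = 5 * 29.5 * 8500^4 / (384 * 27200 * 3699209299)
= 19.93 mm

19.93


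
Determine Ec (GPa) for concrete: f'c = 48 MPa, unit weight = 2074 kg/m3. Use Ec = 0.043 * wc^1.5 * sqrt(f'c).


Ec = 0.043 * 2074^1.5 * sqrt(48) / 1000
= 28.14 GPa

28.14


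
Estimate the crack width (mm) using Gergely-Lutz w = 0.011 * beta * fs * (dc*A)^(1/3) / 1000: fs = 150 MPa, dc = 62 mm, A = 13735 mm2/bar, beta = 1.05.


w = 0.011 * beta * fs * (dc * A)^(1/3) / 1000
= 0.011 * 1.05 * 150 * (62 * 13735)^(1/3) / 1000
= 0.164 mm

0.164


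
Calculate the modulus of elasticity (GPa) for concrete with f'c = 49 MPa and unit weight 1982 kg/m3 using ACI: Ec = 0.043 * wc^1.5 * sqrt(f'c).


Ec = 0.043 * 1982^1.5 * sqrt(49) / 1000
= 26.56 GPa

26.56


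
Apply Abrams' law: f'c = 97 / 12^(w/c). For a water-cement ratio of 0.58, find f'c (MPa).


f'c = 97 / 12^0.58
= 97 / 4.226
= 22.95 MPa

22.95


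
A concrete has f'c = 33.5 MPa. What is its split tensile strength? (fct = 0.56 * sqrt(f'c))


fct = 0.56 * sqrt(33.5)
= 0.56 * 5.788
= 3.241 MPa

3.241


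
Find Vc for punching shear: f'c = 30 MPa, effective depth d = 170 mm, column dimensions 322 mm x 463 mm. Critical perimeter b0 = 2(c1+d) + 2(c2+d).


b0 = 2*(322 + 170) + 2*(463 + 170) = 2250 mm
Vc = 0.33 * sqrt(30) * 2250 * 170 / 1000
= 691.36 kN

691.36


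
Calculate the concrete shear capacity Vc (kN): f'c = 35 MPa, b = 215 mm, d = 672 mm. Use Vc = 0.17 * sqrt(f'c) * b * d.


Vc = 0.17 * sqrt(35) * 215 * 672 / 1000
= 145.31 kN

145.31


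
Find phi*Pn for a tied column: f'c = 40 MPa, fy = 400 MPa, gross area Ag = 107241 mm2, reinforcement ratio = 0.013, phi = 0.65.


Ast = rho * Ag = 0.013 * 107241 = 1394.133 mm2
phi*Pn = 0.65 * 0.80 * (0.85 * 40 * (107241 - 1394.133) + 400 * 1394.133) / 1000
= 2161.35 kN

2161.35


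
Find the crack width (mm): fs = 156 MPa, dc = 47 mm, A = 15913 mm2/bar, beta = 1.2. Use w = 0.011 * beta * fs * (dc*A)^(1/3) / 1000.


w = 0.011 * beta * fs * (dc * A)^(1/3) / 1000
= 0.011 * 1.2 * 156 * (47 * 15913)^(1/3) / 1000
= 0.187 mm

0.187


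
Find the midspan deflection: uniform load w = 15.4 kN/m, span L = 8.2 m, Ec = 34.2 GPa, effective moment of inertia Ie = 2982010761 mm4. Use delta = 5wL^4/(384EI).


Convert: L = 8.2 m = 8200 mm, Ec = 34.2 GPa = 34200 MPa
delta = 5 * 15.4 * 8200^4 / (384 * 34200 * 2982010761)
= 8.89 mm

8.89


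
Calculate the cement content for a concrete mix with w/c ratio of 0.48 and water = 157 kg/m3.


Cement = water / (w/c)
= 157 / 0.48
= 327.1 kg/m3

327.1


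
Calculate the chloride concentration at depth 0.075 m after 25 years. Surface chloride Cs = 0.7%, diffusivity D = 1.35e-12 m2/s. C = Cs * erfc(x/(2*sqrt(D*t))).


t_seconds = 25 * 365.25 * 24 * 3600 = 788940000.0 s
arg = 0.075 / (2 * sqrt(1.35e-12 * 788940000.0))
= 1.1491
erfc(1.1491) = 0.1042
C = 0.7 * 0.1042 = 0.0729%

0.0729


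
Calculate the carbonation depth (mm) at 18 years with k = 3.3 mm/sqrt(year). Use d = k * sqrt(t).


depth = k * sqrt(t)
= 3.3 * sqrt(18)
= 14.0 mm

14.0


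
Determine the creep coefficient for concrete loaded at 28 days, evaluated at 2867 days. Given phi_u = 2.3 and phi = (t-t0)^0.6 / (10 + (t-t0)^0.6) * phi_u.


dt = 2867 - 28 = 2839
phi = 2839^0.6 / (10 + 2839^0.6) * 2.3
= 2.12

2.12


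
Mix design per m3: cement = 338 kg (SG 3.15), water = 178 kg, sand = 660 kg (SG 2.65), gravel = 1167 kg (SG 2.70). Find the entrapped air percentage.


Vol cement = 338 / (3.15 * 1000) = 0.107302 m3
Vol water = 178 / 1000 = 0.178 m3
Vol sand = 660 / (2.65 * 1000) = 0.249057 m3
Vol gravel = 1167 / (2.70 * 1000) = 0.432222 m3
Total solid + water volume = 0.96658 m3
Air = (1 - 0.96658) * 100 = 3.34%

3.34


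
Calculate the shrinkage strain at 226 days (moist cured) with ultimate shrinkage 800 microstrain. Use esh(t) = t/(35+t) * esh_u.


esh(226) = 226 / (35 + 226) * 800
= 226 / 261 * 800
= 692.7 microstrain

692.7


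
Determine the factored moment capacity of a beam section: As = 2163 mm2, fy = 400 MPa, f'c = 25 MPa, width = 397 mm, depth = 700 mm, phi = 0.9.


a = As * fy / (0.85 * f'c * b)
= 2163 * 400 / (0.85 * 25 * 397)
= 102.5574 mm
Mn = As * fy * (d - a/2) / 10^6
= 561.2737 kN-m
phi*Mn = 0.9 * 561.2737 = 505.15 kN-m

505.15


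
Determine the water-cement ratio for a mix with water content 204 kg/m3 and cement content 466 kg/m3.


w/c = water / cement
w/c = 204 / 466 = 0.438

0.438


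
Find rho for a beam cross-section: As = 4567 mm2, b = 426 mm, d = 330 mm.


rho = As / (b * d)
= 4567 / (426 * 330)
= 0.0325

0.0325


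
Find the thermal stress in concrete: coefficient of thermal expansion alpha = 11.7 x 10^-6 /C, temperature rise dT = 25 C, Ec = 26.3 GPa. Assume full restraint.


sigma = alpha * dT * Ec
= 11.7e-6 * 25 * 26.3 * 1000
= 7.693 MPa

7.693


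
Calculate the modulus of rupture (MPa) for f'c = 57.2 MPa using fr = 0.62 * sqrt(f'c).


fr = 0.62 * sqrt(57.2)
= 4.689 MPa

4.689


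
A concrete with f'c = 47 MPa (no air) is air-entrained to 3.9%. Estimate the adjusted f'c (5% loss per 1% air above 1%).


Strength loss = (3.9 - 1) * 5 = 14.5%
f'c = 47 * (1 - 14.5/100)
= 40.19 MPa

40.19


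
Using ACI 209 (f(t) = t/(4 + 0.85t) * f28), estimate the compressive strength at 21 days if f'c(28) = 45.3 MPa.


f(21) = 21 / (4 + 0.85 * 21) * 45.3
= 21 / 21.85 * 45.3
= 43.54 MPa

43.54


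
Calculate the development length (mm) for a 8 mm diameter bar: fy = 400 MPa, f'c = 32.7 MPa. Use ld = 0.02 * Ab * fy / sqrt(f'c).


Ab = pi * 8^2 / 4 = 50.265 mm2
ld = 0.02 * 50.265 * 400 / sqrt(32.7)
= 70.3 mm

70.3


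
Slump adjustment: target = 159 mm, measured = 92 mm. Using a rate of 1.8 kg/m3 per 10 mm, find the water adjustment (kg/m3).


Difference = 159 - 92 = 67 mm
Water adjustment = 67 * 1.8 / 10 = 12.1 kg/m3

12.1


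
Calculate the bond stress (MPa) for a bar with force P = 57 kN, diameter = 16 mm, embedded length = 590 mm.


u = P / (pi * db * ld)
= 57 * 1000 / (pi * 16 * 590)
= 1.922 MPa

1.922


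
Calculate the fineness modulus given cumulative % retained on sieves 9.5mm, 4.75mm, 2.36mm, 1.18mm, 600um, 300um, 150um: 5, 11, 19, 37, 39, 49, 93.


FM = sum(cumulative % retained) / 100
= 253 / 100
= 2.53

2.53


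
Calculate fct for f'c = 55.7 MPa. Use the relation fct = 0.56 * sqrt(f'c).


fct = 0.56 * sqrt(55.7)
= 0.56 * 7.463
= 4.179 MPa

4.179


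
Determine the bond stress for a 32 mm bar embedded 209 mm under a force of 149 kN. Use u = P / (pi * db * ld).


u = P / (pi * db * ld)
= 149 * 1000 / (pi * 32 * 209)
= 7.092 MPa

7.092


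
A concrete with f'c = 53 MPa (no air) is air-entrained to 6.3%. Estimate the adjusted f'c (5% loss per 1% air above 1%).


Strength loss = (6.3 - 1) * 5 = 26.5%
f'c = 53 * (1 - 26.5/100)
= 38.95 MPa

38.95


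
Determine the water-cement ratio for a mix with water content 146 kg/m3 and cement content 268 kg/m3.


w/c = water / cement
w/c = 146 / 268 = 0.545

0.545


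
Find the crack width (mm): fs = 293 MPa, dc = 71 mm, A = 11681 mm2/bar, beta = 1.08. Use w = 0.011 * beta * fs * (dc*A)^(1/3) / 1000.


w = 0.011 * beta * fs * (dc * A)^(1/3) / 1000
= 0.011 * 1.08 * 293 * (71 * 11681)^(1/3) / 1000
= 0.327 mm

0.327


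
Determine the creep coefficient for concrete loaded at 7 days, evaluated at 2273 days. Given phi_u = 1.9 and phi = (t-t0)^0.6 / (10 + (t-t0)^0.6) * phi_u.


dt = 2273 - 7 = 2266
phi = 2266^0.6 / (10 + 2266^0.6) * 1.9
= 1.732

1.732


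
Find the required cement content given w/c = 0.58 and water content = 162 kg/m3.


Cement = water / (w/c)
= 162 / 0.58
= 279.3 kg/m3

279.3


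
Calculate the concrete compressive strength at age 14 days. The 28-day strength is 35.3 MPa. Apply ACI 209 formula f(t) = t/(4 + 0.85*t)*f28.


f(14) = 14 / (4 + 0.85 * 14) * 35.3
= 14 / 15.9 * 35.3
= 31.08 MPa

31.08


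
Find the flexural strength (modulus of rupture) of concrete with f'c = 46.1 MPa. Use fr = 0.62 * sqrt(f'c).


fr = 0.62 * sqrt(46.1)
= 4.21 MPa

4.21


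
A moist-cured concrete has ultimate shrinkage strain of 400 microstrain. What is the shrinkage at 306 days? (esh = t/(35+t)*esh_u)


esh(306) = 306 / (35 + 306) * 400
= 306 / 341 * 400
= 358.9 microstrain

358.9


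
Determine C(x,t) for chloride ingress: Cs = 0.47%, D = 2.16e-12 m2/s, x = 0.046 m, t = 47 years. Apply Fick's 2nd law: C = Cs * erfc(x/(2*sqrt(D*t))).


t_seconds = 47 * 365.25 * 24 * 3600 = 1483207200.0 s
arg = 0.046 / (2 * sqrt(2.16e-12 * 1483207200.0))
= 0.4063
erfc(0.4063) = 0.5655
C = 0.47 * 0.5655 = 0.2658%

0.2658


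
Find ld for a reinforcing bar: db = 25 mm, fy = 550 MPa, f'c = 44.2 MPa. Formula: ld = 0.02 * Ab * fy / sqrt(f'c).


Ab = pi * 25^2 / 4 = 490.874 mm2
ld = 0.02 * 490.874 * 550 / sqrt(44.2)
= 812.2 mm

812.2


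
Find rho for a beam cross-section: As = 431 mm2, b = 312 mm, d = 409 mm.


rho = As / (b * d)
= 431 / (312 * 409)
= 0.0034

0.0034


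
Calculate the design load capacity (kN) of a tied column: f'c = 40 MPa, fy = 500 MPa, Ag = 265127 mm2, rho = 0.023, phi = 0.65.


Ast = rho * Ag = 0.023 * 265127 = 6097.921 mm2
phi*Pn = 0.65 * 0.80 * (0.85 * 40 * (265127 - 6097.921) + 500 * 6097.921) / 1000
= 6165.09 kN

6165.09


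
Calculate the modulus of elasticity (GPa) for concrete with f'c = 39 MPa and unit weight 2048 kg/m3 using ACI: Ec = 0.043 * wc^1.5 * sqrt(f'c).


Ec = 0.043 * 2048^1.5 * sqrt(39) / 1000
= 24.89 GPa

24.89


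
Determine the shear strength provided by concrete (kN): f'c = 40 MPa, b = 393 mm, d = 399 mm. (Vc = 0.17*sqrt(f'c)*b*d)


Vc = 0.17 * sqrt(40) * 393 * 399 / 1000
= 168.59 kN

168.59


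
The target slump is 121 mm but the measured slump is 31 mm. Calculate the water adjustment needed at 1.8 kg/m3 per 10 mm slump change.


Difference = 121 - 31 = 90 mm
Water adjustment = 90 * 1.8 / 10 = 16.2 kg/m3

16.2


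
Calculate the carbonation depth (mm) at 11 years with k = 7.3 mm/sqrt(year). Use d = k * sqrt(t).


depth = k * sqrt(t)
= 7.3 * sqrt(11)
= 24.21 mm

24.21


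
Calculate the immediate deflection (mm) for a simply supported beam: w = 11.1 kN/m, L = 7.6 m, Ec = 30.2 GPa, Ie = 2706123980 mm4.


Convert: L = 7.6 m = 7600 mm, Ec = 30.2 GPa = 30200 MPa
delta = 5 * 11.1 * 7600^4 / (384 * 30200 * 2706123980)
= 5.9 mm

5.9


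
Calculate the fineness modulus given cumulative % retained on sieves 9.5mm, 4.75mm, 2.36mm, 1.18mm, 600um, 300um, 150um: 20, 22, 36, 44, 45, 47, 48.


FM = sum(cumulative % retained) / 100
= 262 / 100
= 2.62

2.62


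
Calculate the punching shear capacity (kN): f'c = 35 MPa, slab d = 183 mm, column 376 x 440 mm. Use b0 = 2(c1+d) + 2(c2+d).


b0 = 2*(376 + 183) + 2*(440 + 183) = 2364 mm
Vc = 0.33 * sqrt(35) * 2364 * 183 / 1000
= 844.59 kN

844.59


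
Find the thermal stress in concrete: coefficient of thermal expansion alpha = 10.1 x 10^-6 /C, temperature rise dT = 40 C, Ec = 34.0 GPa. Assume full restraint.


sigma = alpha * dT * Ec
= 10.1e-6 * 40 * 34.0 * 1000
= 13.736 MPa

13.736


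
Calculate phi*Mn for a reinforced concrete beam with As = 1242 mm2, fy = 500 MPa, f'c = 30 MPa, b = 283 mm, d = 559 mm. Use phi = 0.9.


a = As * fy / (0.85 * f'c * b)
= 1242 * 500 / (0.85 * 30 * 283)
= 86.0528 mm
Mn = As * fy * (d - a/2) / 10^6
= 320.4196 kN-m
phi*Mn = 0.9 * 320.4196 = 288.38 kN-m

288.38


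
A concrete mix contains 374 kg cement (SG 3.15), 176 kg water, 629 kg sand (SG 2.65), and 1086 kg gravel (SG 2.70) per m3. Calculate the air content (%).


Vol cement = 374 / (3.15 * 1000) = 0.11873 m3
Vol water = 176 / 1000 = 0.176 m3
Vol sand = 629 / (2.65 * 1000) = 0.237358 m3
Vol gravel = 1086 / (2.70 * 1000) = 0.402222 m3
Total solid + water volume = 0.934311 m3
Air = (1 - 0.934311) * 100 = 6.57%

6.57


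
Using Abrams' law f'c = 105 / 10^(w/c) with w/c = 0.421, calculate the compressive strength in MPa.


f'c = 105 / 10^0.421
= 105 / 2.636
= 39.83 MPa

39.83


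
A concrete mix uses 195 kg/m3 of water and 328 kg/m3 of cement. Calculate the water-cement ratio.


w/c = water / cement
w/c = 195 / 328 = 0.595

0.595


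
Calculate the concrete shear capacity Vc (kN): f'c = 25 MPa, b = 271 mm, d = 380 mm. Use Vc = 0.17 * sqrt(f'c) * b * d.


Vc = 0.17 * sqrt(25) * 271 * 380 / 1000
= 87.53 kN

87.53


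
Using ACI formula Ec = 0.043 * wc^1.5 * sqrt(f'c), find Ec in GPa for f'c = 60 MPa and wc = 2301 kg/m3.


Ec = 0.043 * 2301^1.5 * sqrt(60) / 1000
= 36.76 GPa

36.76


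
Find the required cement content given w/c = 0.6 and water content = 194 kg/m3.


Cement = water / (w/c)
= 194 / 0.6
= 323.3 kg/m3

323.3


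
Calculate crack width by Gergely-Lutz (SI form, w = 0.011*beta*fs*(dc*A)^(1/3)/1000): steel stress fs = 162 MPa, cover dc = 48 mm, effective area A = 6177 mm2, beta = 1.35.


w = 0.011 * beta * fs * (dc * A)^(1/3) / 1000
= 0.011 * 1.35 * 162 * (48 * 6177)^(1/3) / 1000
= 0.16 mm

0.16


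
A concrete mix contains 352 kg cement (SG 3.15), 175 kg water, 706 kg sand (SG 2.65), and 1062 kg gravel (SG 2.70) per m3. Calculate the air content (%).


Vol cement = 352 / (3.15 * 1000) = 0.111746 m3
Vol water = 175 / 1000 = 0.175 m3
Vol sand = 706 / (2.65 * 1000) = 0.266415 m3
Vol gravel = 1062 / (2.70 * 1000) = 0.393333 m3
Total solid + water volume = 0.946494 m3
Air = (1 - 0.946494) * 100 = 5.35%

5.35


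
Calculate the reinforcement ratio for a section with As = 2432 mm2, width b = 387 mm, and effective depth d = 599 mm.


rho = As / (b * d)
= 2432 / (387 * 599)
= 0.0105

0.0105


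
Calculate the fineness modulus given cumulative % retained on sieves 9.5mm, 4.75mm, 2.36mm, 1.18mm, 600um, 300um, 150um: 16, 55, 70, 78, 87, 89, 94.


FM = sum(cumulative % retained) / 100
= 489 / 100
= 4.89

4.89


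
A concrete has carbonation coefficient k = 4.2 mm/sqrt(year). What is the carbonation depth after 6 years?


depth = k * sqrt(t)
= 4.2 * sqrt(6)
= 10.29 mm

10.29


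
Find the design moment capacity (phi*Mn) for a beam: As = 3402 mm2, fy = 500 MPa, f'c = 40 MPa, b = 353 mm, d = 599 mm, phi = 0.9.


a = As * fy / (0.85 * f'c * b)
= 3402 * 500 / (0.85 * 40 * 353)
= 141.7264 mm
Mn = As * fy * (d - a/2) / 10^6
= 898.3607 kN-m
phi*Mn = 0.9 * 898.3607 = 808.52 kN-m

808.52


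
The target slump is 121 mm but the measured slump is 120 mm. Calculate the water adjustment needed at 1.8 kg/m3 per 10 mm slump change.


Difference = 121 - 120 = 1 mm
Water adjustment = 1 * 1.8 / 10 = 0.2 kg/m3

0.2


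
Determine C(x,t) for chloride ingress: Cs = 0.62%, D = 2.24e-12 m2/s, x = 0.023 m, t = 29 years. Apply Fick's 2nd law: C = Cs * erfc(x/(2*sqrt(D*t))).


t_seconds = 29 * 365.25 * 24 * 3600 = 915170400.0 s
arg = 0.023 / (2 * sqrt(2.24e-12 * 915170400.0))
= 0.254
erfc(0.254) = 0.7194
C = 0.62 * 0.7194 = 0.4461%

0.4461


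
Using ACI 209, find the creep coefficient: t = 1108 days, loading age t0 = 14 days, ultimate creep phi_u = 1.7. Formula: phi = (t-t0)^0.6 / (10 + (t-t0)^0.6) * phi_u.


dt = 1108 - 14 = 1094
phi = 1094^0.6 / (10 + 1094^0.6) * 1.7
= 1.478

1.478


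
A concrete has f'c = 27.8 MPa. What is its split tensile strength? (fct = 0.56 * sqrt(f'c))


fct = 0.56 * sqrt(27.8)
= 0.56 * 5.273
= 2.953 MPa

2.953


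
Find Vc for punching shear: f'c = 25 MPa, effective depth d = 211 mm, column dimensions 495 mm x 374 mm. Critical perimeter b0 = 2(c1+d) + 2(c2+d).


b0 = 2*(495 + 211) + 2*(374 + 211) = 2582 mm
Vc = 0.33 * sqrt(25) * 2582 * 211 / 1000
= 898.92 kN

898.92


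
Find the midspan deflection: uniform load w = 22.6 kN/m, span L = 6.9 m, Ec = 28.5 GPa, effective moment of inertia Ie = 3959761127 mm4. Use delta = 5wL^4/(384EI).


Convert: L = 6.9 m = 6900 mm, Ec = 28.5 GPa = 28500 MPa
delta = 5 * 22.6 * 6900^4 / (384 * 28500 * 3959761127)
= 5.91 mm

5.91


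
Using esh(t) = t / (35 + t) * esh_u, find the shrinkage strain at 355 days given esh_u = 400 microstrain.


esh(355) = 355 / (35 + 355) * 400
= 355 / 390 * 400
= 364.1 microstrain

364.1


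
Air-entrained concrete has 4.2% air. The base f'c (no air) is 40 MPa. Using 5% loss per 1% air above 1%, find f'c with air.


Strength loss = (4.2 - 1) * 5 = 16.0%
f'c = 40 * (1 - 16.0/100)
= 33.6 MPa

33.6


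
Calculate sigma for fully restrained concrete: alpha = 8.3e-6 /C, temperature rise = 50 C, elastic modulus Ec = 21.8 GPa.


sigma = alpha * dT * Ec
= 8.3e-6 * 50 * 21.8 * 1000
= 9.047 MPa

9.047


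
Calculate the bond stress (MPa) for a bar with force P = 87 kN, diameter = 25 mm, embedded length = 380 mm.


u = P / (pi * db * ld)
= 87 * 1000 / (pi * 25 * 380)
= 2.915 MPa

2.915


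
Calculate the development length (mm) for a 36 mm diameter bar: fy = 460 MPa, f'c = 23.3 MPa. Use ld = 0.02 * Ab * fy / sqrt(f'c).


Ab = pi * 36^2 / 4 = 1017.876 mm2
ld = 0.02 * 1017.876 * 460 / sqrt(23.3)
= 1940.0 mm

1940.0


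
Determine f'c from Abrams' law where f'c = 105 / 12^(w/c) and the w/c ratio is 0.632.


f'c = 105 / 12^0.632
= 105 / 4.809
= 21.83 MPa

21.83


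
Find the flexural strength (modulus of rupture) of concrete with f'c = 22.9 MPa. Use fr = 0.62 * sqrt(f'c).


fr = 0.62 * sqrt(22.9)
= 2.967 MPa

2.967


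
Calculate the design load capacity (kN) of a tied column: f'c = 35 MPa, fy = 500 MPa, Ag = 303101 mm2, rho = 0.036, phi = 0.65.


Ast = rho * Ag = 0.036 * 303101 = 10911.636 mm2
phi*Pn = 0.65 * 0.80 * (0.85 * 35 * (303101 - 10911.636) + 500 * 10911.636) / 1000
= 7357.19 kN

7357.19


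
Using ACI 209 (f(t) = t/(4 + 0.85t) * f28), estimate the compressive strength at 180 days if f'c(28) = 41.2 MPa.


f(180) = 180 / (4 + 0.85 * 180) * 41.2
= 180 / 157.0 * 41.2
= 47.24 MPa

47.24


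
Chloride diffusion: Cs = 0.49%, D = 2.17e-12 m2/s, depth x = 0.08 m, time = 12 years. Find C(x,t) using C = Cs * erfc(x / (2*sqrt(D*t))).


t_seconds = 12 * 365.25 * 24 * 3600 = 378691200.0 s
arg = 0.08 / (2 * sqrt(2.17e-12 * 378691200.0))
= 1.3954
erfc(1.3954) = 0.0485
C = 0.49 * 0.0485 = 0.0237%

0.0237


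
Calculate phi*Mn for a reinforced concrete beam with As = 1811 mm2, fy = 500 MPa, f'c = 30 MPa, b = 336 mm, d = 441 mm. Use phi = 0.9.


a = As * fy / (0.85 * f'c * b)
= 1811 * 500 / (0.85 * 30 * 336)
= 105.6839 mm
Mn = As * fy * (d - a/2) / 10^6
= 351.4771 kN-m
phi*Mn = 0.9 * 351.4771 = 316.33 kN-m

316.33


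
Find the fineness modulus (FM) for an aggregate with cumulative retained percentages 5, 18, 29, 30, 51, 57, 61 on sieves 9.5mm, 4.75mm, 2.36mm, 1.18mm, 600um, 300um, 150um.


FM = sum(cumulative % retained) / 100
= 251 / 100
= 2.51

2.51


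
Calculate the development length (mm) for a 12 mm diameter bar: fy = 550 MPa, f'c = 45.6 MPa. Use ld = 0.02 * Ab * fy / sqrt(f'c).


Ab = pi * 12^2 / 4 = 113.097 mm2
ld = 0.02 * 113.097 * 550 / sqrt(45.6)
= 184.2 mm

184.2


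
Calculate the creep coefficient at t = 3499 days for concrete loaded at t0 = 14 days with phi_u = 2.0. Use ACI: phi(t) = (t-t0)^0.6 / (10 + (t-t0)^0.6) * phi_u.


dt = 3499 - 14 = 3485
phi = 3485^0.6 / (10 + 3485^0.6) * 2.0
= 1.861

1.861


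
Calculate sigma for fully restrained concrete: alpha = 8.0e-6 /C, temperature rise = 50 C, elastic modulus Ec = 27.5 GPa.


sigma = alpha * dT * Ec
= 8.0e-6 * 50 * 27.5 * 1000
= 11.0 MPa

11.0


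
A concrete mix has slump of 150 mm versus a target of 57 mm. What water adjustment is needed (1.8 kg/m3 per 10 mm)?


Difference = 57 - 150 = -93 mm
Water adjustment = -93 * 1.8 / 10 = -16.7 kg/m3

-16.7


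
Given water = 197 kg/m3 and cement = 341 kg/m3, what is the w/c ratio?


w/c = water / cement
w/c = 197 / 341 = 0.578

0.578


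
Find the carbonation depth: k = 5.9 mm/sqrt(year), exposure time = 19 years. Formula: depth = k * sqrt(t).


depth = k * sqrt(t)
= 5.9 * sqrt(19)
= 25.72 mm

25.72


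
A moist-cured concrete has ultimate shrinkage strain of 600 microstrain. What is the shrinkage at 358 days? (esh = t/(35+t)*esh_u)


esh(358) = 358 / (35 + 358) * 600
= 358 / 393 * 600
= 546.6 microstrain

546.6


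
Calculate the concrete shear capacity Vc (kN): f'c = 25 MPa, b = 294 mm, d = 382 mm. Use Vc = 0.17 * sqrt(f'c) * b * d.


Vc = 0.17 * sqrt(25) * 294 * 382 / 1000
= 95.46 kN

95.46


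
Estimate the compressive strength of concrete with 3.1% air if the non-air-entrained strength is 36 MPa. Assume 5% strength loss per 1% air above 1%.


Strength loss = (3.1 - 1) * 5 = 10.5%
f'c = 36 * (1 - 10.5/100)
= 32.22 MPa

32.22


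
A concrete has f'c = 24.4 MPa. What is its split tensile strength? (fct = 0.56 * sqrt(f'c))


fct = 0.56 * sqrt(24.4)
= 0.56 * 4.94
= 2.766 MPa

2.766


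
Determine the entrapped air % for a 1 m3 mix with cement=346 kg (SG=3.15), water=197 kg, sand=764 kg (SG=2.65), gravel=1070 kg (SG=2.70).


Vol cement = 346 / (3.15 * 1000) = 0.109841 m3
Vol water = 197 / 1000 = 0.197 m3
Vol sand = 764 / (2.65 * 1000) = 0.288302 m3
Vol gravel = 1070 / (2.70 * 1000) = 0.396296 m3
Total solid + water volume = 0.991439 m3
Air = (1 - 0.991439) * 100 = 0.86%

0.86


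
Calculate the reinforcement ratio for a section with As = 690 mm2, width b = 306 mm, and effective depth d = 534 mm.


rho = As / (b * d)
= 690 / (306 * 534)
= 0.0042

0.0042


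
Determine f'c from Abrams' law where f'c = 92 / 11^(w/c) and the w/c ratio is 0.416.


f'c = 92 / 11^0.416
= 92 / 2.712
= 33.93 MPa

33.93


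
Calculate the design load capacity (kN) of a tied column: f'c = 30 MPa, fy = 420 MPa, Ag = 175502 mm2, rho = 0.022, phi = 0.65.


Ast = rho * Ag = 0.022 * 175502 = 3861.044 mm2
phi*Pn = 0.65 * 0.80 * (0.85 * 30 * (175502 - 3861.044) + 420 * 3861.044) / 1000
= 3119.21 kN

3119.21


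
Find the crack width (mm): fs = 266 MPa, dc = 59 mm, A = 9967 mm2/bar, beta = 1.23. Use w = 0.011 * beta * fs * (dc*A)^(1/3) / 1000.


w = 0.011 * beta * fs * (dc * A)^(1/3) / 1000
= 0.011 * 1.23 * 266 * (59 * 9967)^(1/3) / 1000
= 0.302 mm

0.302


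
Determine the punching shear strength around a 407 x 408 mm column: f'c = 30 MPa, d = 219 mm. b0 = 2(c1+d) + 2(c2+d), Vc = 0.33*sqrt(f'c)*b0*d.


b0 = 2*(407 + 219) + 2*(408 + 219) = 2506 mm
Vc = 0.33 * sqrt(30) * 2506 * 219 / 1000
= 991.97 kN

991.97


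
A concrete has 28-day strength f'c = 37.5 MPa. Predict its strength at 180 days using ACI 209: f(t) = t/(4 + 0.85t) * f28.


f(180) = 180 / (4 + 0.85 * 180) * 37.5
= 180 / 157.0 * 37.5
= 42.99 MPa

42.99


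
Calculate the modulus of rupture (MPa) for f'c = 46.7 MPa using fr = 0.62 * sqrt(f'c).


fr = 0.62 * sqrt(46.7)
= 4.237 MPa

4.237


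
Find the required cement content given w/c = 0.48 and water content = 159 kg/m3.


Cement = water / (w/c)
= 159 / 0.48
= 331.2 kg/m3

331.2


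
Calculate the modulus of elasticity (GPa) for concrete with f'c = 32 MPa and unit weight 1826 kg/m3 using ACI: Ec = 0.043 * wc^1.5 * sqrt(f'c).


Ec = 0.043 * 1826^1.5 * sqrt(32) / 1000
= 18.98 GPa

18.98


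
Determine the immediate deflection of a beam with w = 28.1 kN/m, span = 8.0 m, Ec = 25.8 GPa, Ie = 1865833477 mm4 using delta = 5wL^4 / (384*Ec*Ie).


Convert: L = 8.0 m = 8000 mm, Ec = 25.8 GPa = 25800 MPa
delta = 5 * 28.1 * 8000^4 / (384 * 25800 * 1865833477)
= 31.13 mm

31.13


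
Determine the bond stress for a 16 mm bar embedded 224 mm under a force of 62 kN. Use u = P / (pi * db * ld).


u = P / (pi * db * ld)
= 62 * 1000 / (pi * 16 * 224)
= 5.506 MPa

5.506


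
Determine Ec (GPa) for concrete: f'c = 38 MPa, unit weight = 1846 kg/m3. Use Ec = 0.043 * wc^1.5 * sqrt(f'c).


Ec = 0.043 * 1846^1.5 * sqrt(38) / 1000
= 21.02 GPa

21.02


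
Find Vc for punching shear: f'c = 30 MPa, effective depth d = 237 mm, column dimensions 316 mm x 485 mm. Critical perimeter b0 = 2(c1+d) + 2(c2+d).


b0 = 2*(316 + 237) + 2*(485 + 237) = 2550 mm
Vc = 0.33 * sqrt(30) * 2550 * 237 / 1000
= 1092.35 kN

1092.35


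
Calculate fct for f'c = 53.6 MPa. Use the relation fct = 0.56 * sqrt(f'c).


fct = 0.56 * sqrt(53.6)
= 0.56 * 7.321
= 4.1 MPa

4.1


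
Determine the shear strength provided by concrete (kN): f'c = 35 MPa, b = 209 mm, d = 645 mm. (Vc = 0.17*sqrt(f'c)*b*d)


Vc = 0.17 * sqrt(35) * 209 * 645 / 1000
= 135.58 kN

135.58


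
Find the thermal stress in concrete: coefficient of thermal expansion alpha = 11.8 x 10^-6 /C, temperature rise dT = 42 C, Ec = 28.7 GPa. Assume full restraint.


sigma = alpha * dT * Ec
= 11.8e-6 * 42 * 28.7 * 1000
= 14.224 MPa

14.224


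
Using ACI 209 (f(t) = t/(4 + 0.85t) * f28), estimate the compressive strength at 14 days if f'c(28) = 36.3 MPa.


f(14) = 14 / (4 + 0.85 * 14) * 36.3
= 14 / 15.9 * 36.3
= 31.96 MPa

31.96


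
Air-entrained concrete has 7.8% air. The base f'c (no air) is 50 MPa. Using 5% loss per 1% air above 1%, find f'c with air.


Strength loss = (7.8 - 1) * 5 = 34.0%
f'c = 50 * (1 - 34.0/100)
= 33.0 MPa

33.0


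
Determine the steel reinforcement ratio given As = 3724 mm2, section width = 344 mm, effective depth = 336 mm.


rho = As / (b * d)
= 3724 / (344 * 336)
= 0.0322

0.0322


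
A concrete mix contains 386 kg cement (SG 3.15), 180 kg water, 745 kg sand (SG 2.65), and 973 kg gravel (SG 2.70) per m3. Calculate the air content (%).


Vol cement = 386 / (3.15 * 1000) = 0.12254 m3
Vol water = 180 / 1000 = 0.18 m3
Vol sand = 745 / (2.65 * 1000) = 0.281132 m3
Vol gravel = 973 / (2.70 * 1000) = 0.36037 m3
Total solid + water volume = 0.944042 m3
Air = (1 - 0.944042) * 100 = 5.6%

5.6


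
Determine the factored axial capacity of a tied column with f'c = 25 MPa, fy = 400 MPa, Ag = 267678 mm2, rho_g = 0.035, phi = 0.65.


Ast = rho * Ag = 0.035 * 267678 = 9368.73 mm2
phi*Pn = 0.65 * 0.80 * (0.85 * 25 * (267678 - 9368.73) + 400 * 9368.73) / 1000
= 4803.01 kN

4803.01


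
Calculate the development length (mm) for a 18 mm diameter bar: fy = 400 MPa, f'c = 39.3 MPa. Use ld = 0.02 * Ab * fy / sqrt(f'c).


Ab = pi * 18^2 / 4 = 254.469 mm2
ld = 0.02 * 254.469 * 400 / sqrt(39.3)
= 324.7 mm

324.7


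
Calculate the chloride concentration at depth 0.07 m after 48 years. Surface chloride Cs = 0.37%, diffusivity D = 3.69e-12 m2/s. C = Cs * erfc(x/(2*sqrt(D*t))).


t_seconds = 48 * 365.25 * 24 * 3600 = 1514764800.0 s
arg = 0.07 / (2 * sqrt(3.69e-12 * 1514764800.0))
= 0.4681
erfc(0.4681) = 0.5079
C = 0.37 * 0.5079 = 0.1879%

0.1879


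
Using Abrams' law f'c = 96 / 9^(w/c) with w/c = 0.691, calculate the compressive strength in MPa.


f'c = 96 / 9^0.691
= 96 / 4.564
= 21.03 MPa

21.03


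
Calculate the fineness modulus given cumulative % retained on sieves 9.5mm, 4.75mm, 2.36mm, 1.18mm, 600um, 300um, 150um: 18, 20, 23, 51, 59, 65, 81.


FM = sum(cumulative % retained) / 100
= 317 / 100
= 3.17

3.17


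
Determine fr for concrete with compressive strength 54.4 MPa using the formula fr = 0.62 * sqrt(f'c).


fr = 0.62 * sqrt(54.4)
= 4.573 MPa

4.573


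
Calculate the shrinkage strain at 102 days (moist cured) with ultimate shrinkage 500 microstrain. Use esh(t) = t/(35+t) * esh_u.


esh(102) = 102 / (35 + 102) * 500
= 102 / 137 * 500
= 372.3 microstrain

372.3


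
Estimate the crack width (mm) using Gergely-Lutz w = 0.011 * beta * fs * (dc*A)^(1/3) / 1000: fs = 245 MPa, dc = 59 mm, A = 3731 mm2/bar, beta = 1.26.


w = 0.011 * beta * fs * (dc * A)^(1/3) / 1000
= 0.011 * 1.26 * 245 * (59 * 3731)^(1/3) / 1000
= 0.205 mm

0.205


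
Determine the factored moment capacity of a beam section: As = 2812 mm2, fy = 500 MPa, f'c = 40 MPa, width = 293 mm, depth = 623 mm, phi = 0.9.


a = As * fy / (0.85 * f'c * b)
= 2812 * 500 / (0.85 * 40 * 293)
= 141.1363 mm
Mn = As * fy * (d - a/2) / 10^6
= 776.7192 kN-m
phi*Mn = 0.9 * 776.7192 = 699.05 kN-m

699.05


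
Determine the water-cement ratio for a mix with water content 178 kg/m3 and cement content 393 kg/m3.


w/c = water / cement
w/c = 178 / 393 = 0.453

0.453


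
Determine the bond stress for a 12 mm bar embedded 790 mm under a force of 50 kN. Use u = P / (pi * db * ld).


u = P / (pi * db * ld)
= 50 * 1000 / (pi * 12 * 790)
= 1.679 MPa

1.679


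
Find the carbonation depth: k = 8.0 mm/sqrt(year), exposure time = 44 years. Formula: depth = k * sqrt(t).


depth = k * sqrt(t)
= 8.0 * sqrt(44)
= 53.07 mm

53.07


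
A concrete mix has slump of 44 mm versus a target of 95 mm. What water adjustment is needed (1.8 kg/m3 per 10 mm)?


Difference = 95 - 44 = 51 mm
Water adjustment = 51 * 1.8 / 10 = 9.2 kg/m3

9.2


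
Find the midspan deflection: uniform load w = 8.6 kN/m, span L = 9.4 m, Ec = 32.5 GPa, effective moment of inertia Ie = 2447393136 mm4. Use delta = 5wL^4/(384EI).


Convert: L = 9.4 m = 9400 mm, Ec = 32.5 GPa = 32500 MPa
delta = 5 * 8.6 * 9400^4 / (384 * 32500 * 2447393136)
= 10.99 mm

10.99


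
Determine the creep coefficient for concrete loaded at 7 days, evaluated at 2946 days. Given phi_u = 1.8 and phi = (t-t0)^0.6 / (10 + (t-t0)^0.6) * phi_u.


dt = 2946 - 7 = 2939
phi = 2939^0.6 / (10 + 2939^0.6) * 1.8
= 1.662

1.662


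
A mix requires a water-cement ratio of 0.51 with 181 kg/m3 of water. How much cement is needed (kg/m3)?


Cement = water / (w/c)
= 181 / 0.51
= 354.9 kg/m3

354.9


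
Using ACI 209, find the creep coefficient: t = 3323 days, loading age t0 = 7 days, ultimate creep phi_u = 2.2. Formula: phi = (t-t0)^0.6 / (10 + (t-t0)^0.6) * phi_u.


dt = 3323 - 7 = 3316
phi = 3316^0.6 / (10 + 3316^0.6) * 2.2
= 2.042

2.042


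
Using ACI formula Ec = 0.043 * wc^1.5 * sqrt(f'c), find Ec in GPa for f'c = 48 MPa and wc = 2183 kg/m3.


Ec = 0.043 * 2183^1.5 * sqrt(48) / 1000
= 30.39 GPa

30.39


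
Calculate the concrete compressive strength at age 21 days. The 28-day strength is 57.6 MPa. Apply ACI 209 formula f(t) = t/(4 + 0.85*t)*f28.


f(21) = 21 / (4 + 0.85 * 21) * 57.6
= 21 / 21.85 * 57.6
= 55.36 MPa

55.36


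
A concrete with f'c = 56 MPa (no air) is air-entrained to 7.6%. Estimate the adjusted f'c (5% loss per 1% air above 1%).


Strength loss = (7.6 - 1) * 5 = 33.0%
f'c = 56 * (1 - 33.0/100)
= 37.52 MPa

37.52


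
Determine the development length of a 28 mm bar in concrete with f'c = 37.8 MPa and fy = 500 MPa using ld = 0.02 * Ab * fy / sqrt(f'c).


Ab = pi * 28^2 / 4 = 615.752 mm2
ld = 0.02 * 615.752 * 500 / sqrt(37.8)
= 1001.5 mm

1001.5


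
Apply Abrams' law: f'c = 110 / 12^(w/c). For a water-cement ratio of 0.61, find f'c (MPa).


f'c = 110 / 12^0.61
= 110 / 4.553
= 24.16 MPa

24.16


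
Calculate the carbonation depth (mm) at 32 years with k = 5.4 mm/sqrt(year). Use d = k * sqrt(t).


depth = k * sqrt(t)
= 5.4 * sqrt(32)
= 30.55 mm

30.55


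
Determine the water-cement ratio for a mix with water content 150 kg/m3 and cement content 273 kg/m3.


w/c = water / cement
w/c = 150 / 273 = 0.549

0.549


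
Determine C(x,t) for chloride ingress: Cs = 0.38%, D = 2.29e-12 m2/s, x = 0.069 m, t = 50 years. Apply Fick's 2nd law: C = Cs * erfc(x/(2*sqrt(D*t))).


t_seconds = 50 * 365.25 * 24 * 3600 = 1577880000.0 s
arg = 0.069 / (2 * sqrt(2.29e-12 * 1577880000.0))
= 0.5739
erfc(0.5739) = 0.417
C = 0.38 * 0.417 = 0.1585%

0.1585


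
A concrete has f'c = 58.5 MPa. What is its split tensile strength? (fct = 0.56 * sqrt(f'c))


fct = 0.56 * sqrt(58.5)
= 0.56 * 7.649
= 4.283 MPa

4.283


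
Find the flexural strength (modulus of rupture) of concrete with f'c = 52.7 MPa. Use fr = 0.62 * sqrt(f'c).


fr = 0.62 * sqrt(52.7)
= 4.501 MPa

4.501


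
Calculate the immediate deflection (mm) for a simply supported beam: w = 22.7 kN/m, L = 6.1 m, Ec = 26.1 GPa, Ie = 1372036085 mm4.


Convert: L = 6.1 m = 6100 mm, Ec = 26.1 GPa = 26100 MPa
delta = 5 * 22.7 * 6100^4 / (384 * 26100 * 1372036085)
= 11.43 mm

11.43


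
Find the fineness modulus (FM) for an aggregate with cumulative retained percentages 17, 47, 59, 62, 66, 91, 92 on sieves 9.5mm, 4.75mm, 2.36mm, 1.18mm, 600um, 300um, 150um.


FM = sum(cumulative % retained) / 100
= 434 / 100
= 4.34

4.34


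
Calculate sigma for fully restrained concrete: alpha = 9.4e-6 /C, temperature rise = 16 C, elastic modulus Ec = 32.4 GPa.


sigma = alpha * dT * Ec
= 9.4e-6 * 16 * 32.4 * 1000
= 4.873 MPa

4.873


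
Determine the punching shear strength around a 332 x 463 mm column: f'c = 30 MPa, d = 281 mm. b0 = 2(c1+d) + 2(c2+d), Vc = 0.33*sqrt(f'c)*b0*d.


b0 = 2*(332 + 281) + 2*(463 + 281) = 2714 mm
Vc = 0.33 * sqrt(30) * 2714 * 281 / 1000
= 1378.45 kN

1378.45


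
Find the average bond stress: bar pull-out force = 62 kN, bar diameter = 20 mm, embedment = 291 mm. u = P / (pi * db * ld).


u = P / (pi * db * ld)
= 62 * 1000 / (pi * 20 * 291)
= 3.391 MPa

3.391


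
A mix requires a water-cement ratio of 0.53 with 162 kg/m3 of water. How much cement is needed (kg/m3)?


Cement = water / (w/c)
= 162 / 0.53
= 305.7 kg/m3

305.7


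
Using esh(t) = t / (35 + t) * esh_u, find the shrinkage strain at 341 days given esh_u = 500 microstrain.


esh(341) = 341 / (35 + 341) * 500
= 341 / 376 * 500
= 453.5 microstrain

453.5


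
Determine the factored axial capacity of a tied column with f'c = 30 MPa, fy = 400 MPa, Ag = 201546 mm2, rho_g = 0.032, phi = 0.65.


Ast = rho * Ag = 0.032 * 201546 = 6449.472 mm2
phi*Pn = 0.65 * 0.80 * (0.85 * 30 * (201546 - 6449.472) + 400 * 6449.472) / 1000
= 3928.47 kN

3928.47


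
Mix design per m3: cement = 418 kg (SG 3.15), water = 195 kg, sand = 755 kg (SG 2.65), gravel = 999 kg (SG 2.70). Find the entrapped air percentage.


Vol cement = 418 / (3.15 * 1000) = 0.132698 m3
Vol water = 195 / 1000 = 0.195 m3
Vol sand = 755 / (2.65 * 1000) = 0.284906 m3
Vol gravel = 999 / (2.70 * 1000) = 0.37 m3
Total solid + water volume = 0.982604 m3
Air = (1 - 0.982604) * 100 = 1.74%

1.74


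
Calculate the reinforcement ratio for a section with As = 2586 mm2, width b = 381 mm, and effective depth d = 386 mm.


rho = As / (b * d)
= 2586 / (381 * 386)
= 0.0176

0.0176


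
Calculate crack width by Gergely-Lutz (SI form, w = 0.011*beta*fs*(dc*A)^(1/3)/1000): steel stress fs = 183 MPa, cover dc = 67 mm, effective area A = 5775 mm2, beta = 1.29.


w = 0.011 * beta * fs * (dc * A)^(1/3) / 1000
= 0.011 * 1.29 * 183 * (67 * 5775)^(1/3) / 1000
= 0.189 mm

0.189


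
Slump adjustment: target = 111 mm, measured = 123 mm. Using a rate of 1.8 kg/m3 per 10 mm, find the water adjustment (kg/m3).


Difference = 111 - 123 = -12 mm
Water adjustment = -12 * 1.8 / 10 = -2.2 kg/m3

-2.2


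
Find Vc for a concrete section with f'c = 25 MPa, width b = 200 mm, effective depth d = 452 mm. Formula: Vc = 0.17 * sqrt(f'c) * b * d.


Vc = 0.17 * sqrt(25) * 200 * 452 / 1000
= 76.84 kN

76.84


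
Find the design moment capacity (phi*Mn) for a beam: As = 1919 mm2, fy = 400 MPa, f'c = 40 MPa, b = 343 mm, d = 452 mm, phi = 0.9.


a = As * fy / (0.85 * f'c * b)
= 1919 * 400 / (0.85 * 40 * 343)
= 65.8206 mm
Mn = As * fy * (d - a/2) / 10^6
= 321.6932 kN-m
phi*Mn = 0.9 * 321.6932 = 289.52 kN-m

289.52


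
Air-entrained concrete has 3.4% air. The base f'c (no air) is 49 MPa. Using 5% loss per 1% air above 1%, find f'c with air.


Strength loss = (3.4 - 1) * 5 = 12.0%
f'c = 49 * (1 - 12.0/100)
= 43.12 MPa

43.12


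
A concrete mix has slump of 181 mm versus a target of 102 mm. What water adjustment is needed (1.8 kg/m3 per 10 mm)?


Difference = 102 - 181 = -79 mm
Water adjustment = -79 * 1.8 / 10 = -14.2 kg/m3

-14.2


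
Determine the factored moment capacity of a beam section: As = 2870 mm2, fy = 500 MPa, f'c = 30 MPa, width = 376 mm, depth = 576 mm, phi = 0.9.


a = As * fy / (0.85 * f'c * b)
= 2870 * 500 / (0.85 * 30 * 376)
= 149.6662 mm
Mn = As * fy * (d - a/2) / 10^6
= 719.1745 kN-m
phi*Mn = 0.9 * 719.1745 = 647.26 kN-m

647.26


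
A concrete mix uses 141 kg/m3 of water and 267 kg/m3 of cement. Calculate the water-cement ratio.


w/c = water / cement
w/c = 141 / 267 = 0.528

0.528


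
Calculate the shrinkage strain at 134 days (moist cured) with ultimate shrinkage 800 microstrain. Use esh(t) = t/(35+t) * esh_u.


esh(134) = 134 / (35 + 134) * 800
= 134 / 169 * 800
= 634.3 microstrain

634.3


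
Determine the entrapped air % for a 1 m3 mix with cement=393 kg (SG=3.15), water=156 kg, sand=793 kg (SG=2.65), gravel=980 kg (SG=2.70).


Vol cement = 393 / (3.15 * 1000) = 0.124762 m3
Vol water = 156 / 1000 = 0.156 m3
Vol sand = 793 / (2.65 * 1000) = 0.299245 m3
Vol gravel = 980 / (2.70 * 1000) = 0.362963 m3
Total solid + water volume = 0.94297 m3
Air = (1 - 0.94297) * 100 = 5.7%

5.7


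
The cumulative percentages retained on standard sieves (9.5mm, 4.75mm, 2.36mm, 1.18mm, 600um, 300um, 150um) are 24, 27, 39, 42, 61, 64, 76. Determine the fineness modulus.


FM = sum(cumulative % retained) / 100
= 333 / 100
= 3.33

3.33


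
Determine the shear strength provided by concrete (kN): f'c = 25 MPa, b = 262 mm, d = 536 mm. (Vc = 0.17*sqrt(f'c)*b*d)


Vc = 0.17 * sqrt(25) * 262 * 536 / 1000
= 119.37 kN

119.37


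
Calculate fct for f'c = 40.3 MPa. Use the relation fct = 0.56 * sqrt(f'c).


fct = 0.56 * sqrt(40.3)
= 0.56 * 6.348
= 3.555 MPa

3.555


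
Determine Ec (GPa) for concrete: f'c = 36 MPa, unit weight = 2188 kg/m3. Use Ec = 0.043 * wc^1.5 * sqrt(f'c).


Ec = 0.043 * 2188^1.5 * sqrt(36) / 1000
= 26.41 GPa

26.41


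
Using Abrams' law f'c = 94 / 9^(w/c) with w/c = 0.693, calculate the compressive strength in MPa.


f'c = 94 / 9^0.693
= 94 / 4.584
= 20.5 MPa

20.5


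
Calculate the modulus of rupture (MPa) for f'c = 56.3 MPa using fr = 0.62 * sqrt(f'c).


fr = 0.62 * sqrt(56.3)
= 4.652 MPa

4.652


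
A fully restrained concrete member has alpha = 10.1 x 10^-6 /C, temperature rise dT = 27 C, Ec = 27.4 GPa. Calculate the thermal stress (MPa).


sigma = alpha * dT * Ec
= 10.1e-6 * 27 * 27.4 * 1000
= 7.472 MPa

7.472


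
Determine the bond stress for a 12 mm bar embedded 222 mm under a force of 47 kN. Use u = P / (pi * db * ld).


u = P / (pi * db * ld)
= 47 * 1000 / (pi * 12 * 222)
= 5.616 MPa

5.616


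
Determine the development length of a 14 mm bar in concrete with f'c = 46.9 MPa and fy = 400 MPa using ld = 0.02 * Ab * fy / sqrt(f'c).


Ab = pi * 14^2 / 4 = 153.938 mm2
ld = 0.02 * 153.938 * 400 / sqrt(46.9)
= 179.8 mm

179.8


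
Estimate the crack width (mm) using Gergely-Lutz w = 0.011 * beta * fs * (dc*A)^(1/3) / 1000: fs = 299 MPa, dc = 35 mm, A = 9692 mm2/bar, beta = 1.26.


w = 0.011 * beta * fs * (dc * A)^(1/3) / 1000
= 0.011 * 1.26 * 299 * (35 * 9692)^(1/3) / 1000
= 0.289 mm

0.289


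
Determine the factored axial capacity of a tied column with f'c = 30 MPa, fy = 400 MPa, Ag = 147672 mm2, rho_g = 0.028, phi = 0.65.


Ast = rho * Ag = 0.028 * 147672 = 4134.816 mm2
phi*Pn = 0.65 * 0.80 * (0.85 * 30 * (147672 - 4134.816) + 400 * 4134.816) / 1000
= 2763.34 kN

2763.34
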